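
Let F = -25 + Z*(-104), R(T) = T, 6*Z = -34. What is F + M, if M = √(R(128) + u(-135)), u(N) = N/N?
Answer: 1693/3 + √129 ≈ 575.69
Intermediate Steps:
Z = -17/3 (Z = (⅙)*(-34) = -17/3 ≈ -5.6667)
u(N) = 1
M = √129 (M = √(128 + 1) = √129 ≈ 11.358)
F = 1693/3 (F = -25 - 17/3*(-104) = -25 + 1768/3 = 1693/3 ≈ 564.33)
F + M = 1693/3 + √129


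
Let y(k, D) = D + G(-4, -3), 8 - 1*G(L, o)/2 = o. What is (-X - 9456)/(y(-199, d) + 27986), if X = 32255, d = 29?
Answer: -787/529 ≈ -1.4877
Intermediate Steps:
G(L, o) = 16 - 2*o
y(k, D) = 22 + D (y(k, D) = D + (16 - 2*(-3)) = D + (16 + 6) = D + 22 = 22 + D)
(-X - 9456)/(y(-199, d) + 27986) = (-1*32255 - 9456)/((22 + 29) + 27986) = (-32255 - 9456)/(51 + 27986) = -41711/28037 = -41711*1/28037 = -787/529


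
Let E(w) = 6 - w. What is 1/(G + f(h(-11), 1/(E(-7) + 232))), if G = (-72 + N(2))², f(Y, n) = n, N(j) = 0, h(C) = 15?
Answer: 245/1270081 ≈ 0.00019290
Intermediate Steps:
G = 5184 (G = (-72 + 0)² = (-72)² = 5184)
1/(G + f(h(-11), 1/(E(-7) + 232))) = 1/(5184 + 1/((6 - 1*(-7)) + 232)) = 1/(5184 + 1/((6 + 7) + 232)) = 1/(5184 + 1/(13 + 232)) = 1/(5184 + 1/245) = 1/(1270081/245) = 245/1270081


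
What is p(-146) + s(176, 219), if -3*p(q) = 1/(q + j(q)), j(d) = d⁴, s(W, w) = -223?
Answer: -303974673991/1363115130 ≈ -223.00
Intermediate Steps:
p(q) = -1/(3*(q + q⁴))
p(-146) + s(176, 219) = -⅓/(-146*(1 + (-146)³)) - 223 = -⅓*(-1/146)/(1 - 3112136) - 223 = -⅓*(-1/146)/(-3112135) - 223 = -⅓*(-1/146)*(-1/3112135) - 223 = -1/1363115130 - 223 = -303974673991/1363115130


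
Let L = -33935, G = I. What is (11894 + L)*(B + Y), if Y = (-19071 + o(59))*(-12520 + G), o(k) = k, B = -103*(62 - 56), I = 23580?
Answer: 4634634642858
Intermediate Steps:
G = 23580
B = -618 (B = -103*6 = -618)
Y = -210272720 (Y = (-19071 + 59)*(-12520 + 23580) = -19012*11060 = -210272720)
(11894 + L)*(B + Y) = (11894 - 33935)*(-618 - 210272720) = -22041*(-210273338) = 4634634642858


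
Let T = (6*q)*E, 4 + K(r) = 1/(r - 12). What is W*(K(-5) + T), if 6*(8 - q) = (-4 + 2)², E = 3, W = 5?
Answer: 10875/17 ≈ 639.71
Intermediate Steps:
K(r) = -4 + 1/(-12 + r) (K(r) = -4 + 1/(r - 12) = -4 + 1/(-12 + r))
q = 22/3 (q = 8 - (-4 + 2)²/6 = 8 - ⅙*(-2)² = 8 - ⅙*4 = 8 - ⅔ = 22/3 ≈ 7.3333)
T = 132 (T = (6*(22/3))*3 = 44*3 = 132)
W*(K(-5) + T) = 5*((49 - 4*(-5))/(-12 - 5) + 132) = 5*((49 + 20)/(-17) + 132) = 5*(-1/17*69 + 132) = 5*(-69/17 + 132) = 5*(2175/17) = 10875/17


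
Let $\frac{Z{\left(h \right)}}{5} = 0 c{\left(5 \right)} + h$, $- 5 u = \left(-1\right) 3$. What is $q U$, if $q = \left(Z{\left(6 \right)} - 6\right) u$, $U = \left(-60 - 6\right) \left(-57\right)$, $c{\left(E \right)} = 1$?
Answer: $\frac{270864}{5} \approx 54173.0$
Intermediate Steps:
$u = \frac{3}{5}$ ($u = - \frac{\left(-1\right) 3}{5} = \left(- \frac{1}{5}\right) \left(-3\right) = \frac{3}{5} \approx 0.6$)
$Z{\left(h \right)} = 5 h$ ($Z{\left(h \right)} = 5 \left(0 \cdot 1 + h\right) = 5 \left(0 + h\right) = 5 h$)
$U = 3762$ ($U = \left(-66\right) \left(-57\right) = 3762$)
$q = \frac{72}{5}$ ($q = \left(5 \cdot 6 - 6\right) \frac{3}{5} = \left(30 - 6\right) \frac{3}{5} = 24 \cdot \frac{3}{5} = \frac{72}{5} \approx 14.4$)
$q U = \frac{72}{5} \cdot 3762 = \frac{270864}{5}$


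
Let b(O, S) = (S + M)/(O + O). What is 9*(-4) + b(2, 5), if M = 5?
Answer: -67/2 ≈ -33.500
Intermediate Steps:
b(O, S) = (5 + S)/(2*O) (b(O, S) = (S + 5)/(O + O) = (5 + S)/((2*O)) = (5 + S)*(1/(2*O)) = (5 + S)/(2*O))
9*(-4) + b(2, 5) = 9*(-4) + (1/2)*(5 + 5)/2 = -36 + (1/2)*(1/2)*10 = -36 + 5/2 = -67/2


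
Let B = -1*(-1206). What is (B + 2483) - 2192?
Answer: 1497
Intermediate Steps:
B = 1206
(B + 2483) - 2192 = (1206 + 2483) - 2192 = 3689 - 2192 = 1497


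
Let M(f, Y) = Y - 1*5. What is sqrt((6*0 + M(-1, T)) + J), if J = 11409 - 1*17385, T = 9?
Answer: 2*I*sqrt(1493) ≈ 77.279*I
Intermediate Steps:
M(f, Y) = -5 + Y (M(f, Y) = Y - 5 = -5 + Y)
J = -5976 (J = 11409 - 17385 = -5976)
sqrt((6*0 + M(-1, T)) + J) = sqrt((6*0 + (-5 + 9)) - 5976) = sqrt((0 + 4) - 5976) = sqrt(4 - 5976) = sqrt(-5972) = 2*I*sqrt(1493)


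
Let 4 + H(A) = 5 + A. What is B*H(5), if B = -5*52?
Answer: -1560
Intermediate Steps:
H(A) = 1 + A (H(A) = -4 + (5 + A) = 1 + A)
B = -260
B*H(5) = -260*(1 + 5) = -260*6 = -1560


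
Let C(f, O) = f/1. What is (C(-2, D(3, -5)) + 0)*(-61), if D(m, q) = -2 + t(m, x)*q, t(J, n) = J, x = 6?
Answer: 122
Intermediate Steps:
D(m, q) = -2 + m*q
C(f, O) = f (C(f, O) = f*1 = f)
(C(-2, D(3, -5)) + 0)*(-61) = (-2 + 0)*(-61) = -2*(-61) = 122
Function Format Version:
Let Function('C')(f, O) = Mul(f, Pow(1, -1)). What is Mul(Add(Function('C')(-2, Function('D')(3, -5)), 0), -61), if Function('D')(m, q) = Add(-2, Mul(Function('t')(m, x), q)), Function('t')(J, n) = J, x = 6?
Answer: 122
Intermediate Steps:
Function('D')(m, q) = Add(-2, Mul(m, q))
Function('C')(f, O) = f (Function('C')(f, O) = Mul(f, 1) = f)
Mul(Add(Function('C')(-2, Function('D')(3, -5)), 0), -61) = Mul(Add(-2, 0), -61) = Mul(-2, -61) = 122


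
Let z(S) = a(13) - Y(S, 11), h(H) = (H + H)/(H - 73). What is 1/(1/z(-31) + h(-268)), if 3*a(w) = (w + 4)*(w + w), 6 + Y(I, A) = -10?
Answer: 167090/263663 ≈ 0.63373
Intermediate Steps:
Y(I, A) = -16 (Y(I, A) = -6 - 10 = -16)
a(w) = 2*w*(4 + w)/3 (a(w) = ((w + 4)*(w + w))/3 = ((4 + w)*(2*w))/3 = (2*w*(4 + w))/3 = 2*w*(4 + w)/3)
h(H) = 2*H/(-73 + H) (h(H) = (2*H)/(-73 + H) = 2*H/(-73 + H))
z(S) = 490/3 (z(S) = (⅔)*13*(4 + 13) - 1*(-16) = (⅔)*13*17 + 16 = 442/3 + 16 = 490/3)
1/(1/z(-31) + h(-268)) = 1/(1/(490/3) + 2*(-268)/(-73 - 268)) = 1/(3/490 + 2*(-268)/(-341)) = 1/(3/490 + 2*(-268)*(-1/341)) = 1/(3/490 + 536/341) = 1/(263663/167090) = 167090/263663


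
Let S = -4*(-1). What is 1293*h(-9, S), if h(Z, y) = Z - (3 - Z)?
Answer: -27153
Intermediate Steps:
S = 4
h(Z, y) = -3 + 2*Z (h(Z, y) = Z + (-3 + Z) = -3 + 2*Z)
1293*h(-9, S) = 1293*(-3 + 2*(-9)) = 1293*(-3 - 18) = 1293*(-21) = -27153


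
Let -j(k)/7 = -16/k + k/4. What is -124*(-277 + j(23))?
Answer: 890909/23 ≈ 38735.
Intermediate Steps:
j(k) = 112/k - 7*k/4 (j(k) = -7*(-16/k + k/4) = 112/k - 7*k/4)
-124*(-277 + j(23)) = -124*(-277 + (112/23 - 7/4*23)) = -124*(-277 + (112*(1/23) - 161/4)) = -124*(-277 + (112/23 - 161/4)) = -124*(-277 - 3255/92) = -124*(-28739/92) = 890909/23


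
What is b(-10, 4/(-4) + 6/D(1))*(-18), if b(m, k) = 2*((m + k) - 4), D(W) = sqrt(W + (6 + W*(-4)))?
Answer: 540 - 72*sqrt(3) ≈ 415.29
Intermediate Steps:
D(W) = sqrt(6 - 3*W) (D(W) = sqrt(W + (6 - 4*W)) = sqrt(6 - 3*W))
b(m, k) = -8 + 2*k + 2*m (b(m, k) = 2*((k + m) - 4) = 2*(-4 + k + m) = -8 + 2*k + 2*m)
b(-10, 4/(-4) + 6/D(1))*(-18) = (-8 + 2*(4/(-4) + 6/(sqrt(6 - 3*1))) + 2*(-10))*(-18) = (-8 + 2*(4*(-1/4) + 6/(sqrt(6 - 3))) - 20)*(-18) = (-8 + 2*(-1 + 6/(sqrt(3))) - 20)*(-18) = (-8 + 2*(-1 + 6*(sqrt(3)/3)) - 20)*(-18) = (-8 + 2*(-1 + 2*sqrt(3)) - 20)*(-18) = (-8 + (-2 + 4*sqrt(3)) - 20)*(-18) = (-30 + 4*sqrt(3))*(-18) = 540 - 72*sqrt(3)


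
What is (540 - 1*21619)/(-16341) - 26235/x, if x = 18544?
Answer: -37817159/303027504 ≈ -0.12480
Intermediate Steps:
(540 - 1*21619)/(-16341) - 26235/x = (540 - 1*21619)/(-16341) - 26235/18544 = (540 - 21619)*(-1/16341) - 26235*1/18544 = -21079*(-1/16341) - 26235/18544 = 21079/16341 - 26235/18544 = -37817159/303027504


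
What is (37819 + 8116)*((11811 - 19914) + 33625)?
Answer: 1172353070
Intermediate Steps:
(37819 + 8116)*((11811 - 19914) + 33625) = 45935*(-8103 + 33625) = 45935*25522 = 1172353070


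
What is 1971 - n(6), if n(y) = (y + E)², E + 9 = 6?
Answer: 1962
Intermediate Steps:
E = -3 (E = -9 + 6 = -3)
n(y) = (-3 + y)² (n(y) = (y - 3)² = (-3 + y)²)
1971 - n(6) = 1971 - (-3 + 6)² = 1971 - 1*3² = 1971 - 1*9 = 1971 - 9 = 1962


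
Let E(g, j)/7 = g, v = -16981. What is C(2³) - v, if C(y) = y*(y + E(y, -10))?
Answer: 17493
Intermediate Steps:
E(g, j) = 7*g
C(y) = 8*y² (C(y) = y*(y + 7*y) = y*(8*y) = 8*y²)
C(2³) - v = 8*(2³)² - 1*(-16981) = 8*8² + 16981 = 8*64 + 16981 = 512 + 16981 = 17493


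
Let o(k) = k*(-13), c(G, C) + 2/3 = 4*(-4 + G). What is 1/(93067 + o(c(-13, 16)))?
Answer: 3/281879 ≈ 1.0643e-5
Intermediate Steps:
c(G, C) = -50/3 + 4*G (c(G, C) = -⅔ + 4*(-4 + G) = -⅔ + (-16 + 4*G) = -50/3 + 4*G)
o(k) = -13*k
1/(93067 + o(c(-13, 16))) = 1/(93067 - 13*(-50/3 + 4*(-13))) = 1/(93067 - 13*(-50/3 - 52)) = 1/(93067 - 13*(-206/3)) = 1/(93067 + 2678/3) = 1/(281879/3) = 3/281879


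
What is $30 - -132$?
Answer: $162$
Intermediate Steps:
$30 - -132 = 30 + 132 = 162$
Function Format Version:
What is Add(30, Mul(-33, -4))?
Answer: 162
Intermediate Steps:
Add(30, Mul(-33, -4)) = Add(30, 132) = 162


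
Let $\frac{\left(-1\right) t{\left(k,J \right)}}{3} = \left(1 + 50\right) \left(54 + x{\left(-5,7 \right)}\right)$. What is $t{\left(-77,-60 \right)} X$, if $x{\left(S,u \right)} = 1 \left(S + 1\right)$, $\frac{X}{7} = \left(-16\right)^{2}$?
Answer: $-13708800$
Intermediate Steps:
$X = 1792$ ($X = 7 \left(-16\right)^{2} = 7 \cdot 256 = 1792$)
$x{\left(S,u \right)} = 1 + S$ ($x{\left(S,u \right)} = 1 \left(1 + S\right) = 1 + S$)
$t{\left(k,J \right)} = -7650$ ($t{\left(k,J \right)} = - 3 \left(1 + 50\right) \left(54 + \left(1 - 5\right)\right) = - 3 \cdot 51 \left(54 - 4\right) = - 3 \cdot 51 \cdot 50 = \left(-3\right) 2550 = -7650$)
$t{\left(-77,-60 \right)} X = \left(-7650\right) 1792 = -13708800$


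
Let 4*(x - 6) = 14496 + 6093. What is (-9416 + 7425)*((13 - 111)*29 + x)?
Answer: -18406795/4 ≈ -4.6017e+6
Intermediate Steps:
x = 20613/4 (x = 6 + (14496 + 6093)/4 = 6 + (¼)*20589 = 6 + 20589/4 = 20613/4 ≈ 5153.3)
(-9416 + 7425)*((13 - 111)*29 + x) = (-9416 + 7425)*((13 - 111)*29 + 20613/4) = -1991*(-98*29 + 20613/4) = -1991*(-2842 + 20613/4) = -1991*9245/4 = -18406795/4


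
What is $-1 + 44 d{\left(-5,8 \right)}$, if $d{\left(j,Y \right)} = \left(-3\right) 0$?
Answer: $-1$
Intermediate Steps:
$d{\left(j,Y \right)} = 0$
$-1 + 44 d{\left(-5,8 \right)} = -1 + 44 \cdot 0 = -1 + 0 = -1$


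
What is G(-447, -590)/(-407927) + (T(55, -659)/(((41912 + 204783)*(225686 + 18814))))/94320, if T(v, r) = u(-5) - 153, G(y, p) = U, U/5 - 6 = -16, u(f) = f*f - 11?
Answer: 284454630033298147/2320734477774468600000 ≈ 0.00012257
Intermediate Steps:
u(f) = -11 + f² (u(f) = f² - 11 = -11 + f²)
U = -50 (U = 30 + 5*(-16) = 30 - 80 = -50)
G(y, p) = -50
T(v, r) = -139 (T(v, r) = (-11 + (-5)²) - 153 = (-11 + 25) - 153 = 14 - 153 = -139)
G(-447, -590)/(-407927) + (T(55, -659)/(((41912 + 204783)*(225686 + 18814))))/94320 = -50/(-407927) - 139*1/((41912 + 204783)*(225686 + 18814))/94320 = -50*(-1/407927) - 139/(246695*244500)*(1/94320) = 50/407927 - 139/60316927500*(1/94320) = 50/407927 - 139*1/60316927500*(1/94320) = 50/407927 - 139/60316927500*1/94320 = 50/407927 - 139/5689092601800000 = 284454630033298147/2320734477774468600000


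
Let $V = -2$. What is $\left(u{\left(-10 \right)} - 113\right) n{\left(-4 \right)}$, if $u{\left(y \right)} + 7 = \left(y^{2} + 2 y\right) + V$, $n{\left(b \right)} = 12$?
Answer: $-504$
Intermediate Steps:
$u{\left(y \right)} = -9 + y^{2} + 2 y$ ($u{\left(y \right)} = -7 - \left(2 - y^{2} - 2 y\right) = -7 + \left(-2 + y^{2} + 2 y\right) = -9 + y^{2} + 2 y$)
$\left(u{\left(-10 \right)} - 113\right) n{\left(-4 \right)} = \left(\left(-9 + \left(-10\right)^{2} + 2 \left(-10\right)\right) - 113\right) 12 = \left(\left(-9 + 100 - 20\right) - 113\right) 12 = \left(71 - 113\right) 12 = \left(-42\right) 12 = -504$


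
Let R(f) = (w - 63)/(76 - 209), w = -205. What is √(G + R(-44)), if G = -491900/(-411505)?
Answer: 2*√96164205606966/10946033 ≈ 1.7918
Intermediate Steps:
G = 98380/82301 (G = -491900*(-1/411505) = 98380/82301 ≈ 1.1954)
R(f) = 268/133 (R(f) = (-205 - 63)/(76 - 209) = -268/(-133) = -268*(-1/133) = 268/133)
√(G + R(-44)) = √(98380/82301 + 268/133) = √(35141208/10946033) = 2*√96164205606966/10946033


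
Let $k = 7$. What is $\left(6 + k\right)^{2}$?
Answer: $169$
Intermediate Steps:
$\left(6 + k\right)^{2} = \left(6 + 7\right)^{2} = 13^{2} = 169$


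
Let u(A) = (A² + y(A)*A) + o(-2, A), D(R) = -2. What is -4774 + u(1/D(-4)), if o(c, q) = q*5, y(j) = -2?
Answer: -19101/4 ≈ -4775.3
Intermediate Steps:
o(c, q) = 5*q
u(A) = A² + 3*A (u(A) = (A² - 2*A) + 5*A = A² + 3*A)
-4774 + u(1/D(-4)) = -4774 + (3 + 1/(-2))/(-2) = -4774 - (3 - ½)/2 = -4774 - ½*5/2 = -4774 - 5/4 = -19101/4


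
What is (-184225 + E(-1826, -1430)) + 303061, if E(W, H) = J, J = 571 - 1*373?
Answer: 119034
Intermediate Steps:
J = 198 (J = 571 - 373 = 198)
E(W, H) = 198
(-184225 + E(-1826, -1430)) + 303061 = (-184225 + 198) + 303061 = -184027 + 303061 = 119034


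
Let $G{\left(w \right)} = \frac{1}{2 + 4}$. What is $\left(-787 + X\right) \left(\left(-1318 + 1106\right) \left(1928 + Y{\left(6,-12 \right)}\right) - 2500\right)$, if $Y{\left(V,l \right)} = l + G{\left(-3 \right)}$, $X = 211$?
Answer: $235426944$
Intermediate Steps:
$G{\left(w \right)} = \frac{1}{6}$
$Y{\left(V,l \right)} = \frac{1}{6} + l$ ($Y{\left(V,l \right)} = l + \frac{1}{6} = \frac{1}{6} + l$)
$\left(-787 + X\right) \left(\left(-1318 + 1106\right) \left(1928 + Y{\left(6,-12 \right)}\right) - 2500\right) = \left(-787 + 211\right) \left(\left(-1318 + 1106\right) \left(1928 + \left(\frac{1}{6} - 12\right)\right) - 2500\right) = - 576 \left(- 212 \left(1928 - \frac{71}{6}\right) - 2500\right) = - 576 \left(\left(-212\right) \frac{11497}{6} - 2500\right) = - 576 \left(- \frac{1218682}{3} - 2500\right) = \left(-576\right) \left(- \frac{1226182}{3}\right) = 235426944$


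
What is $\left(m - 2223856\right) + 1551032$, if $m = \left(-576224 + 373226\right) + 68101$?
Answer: $-807721$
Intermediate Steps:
$m = -134897$ ($m = -202998 + 68101 = -134897$)
$\left(m - 2223856\right) + 1551032 = \left(-134897 - 2223856\right) + 1551032 = -2358753 + 1551032 = -807721$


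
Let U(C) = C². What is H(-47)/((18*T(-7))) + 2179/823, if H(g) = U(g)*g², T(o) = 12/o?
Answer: -28111371577/177768 ≈ -1.5814e+5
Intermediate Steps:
H(g) = g⁴ (H(g) = g²*g² = g⁴)
H(-47)/((18*T(-7))) + 2179/823 = (-47)⁴/((18*(12/(-7)))) + 2179/823 = 4879681/((18*(12*(-⅐)))) + 2179*(1/823) = 4879681/((18*(-12/7))) + 2179/823 = 4879681/(-216/7) + 2179/823 = 4879681*(-7/216) + 2179/823 = -34157767/216 + 2179/823 = -28111371577/177768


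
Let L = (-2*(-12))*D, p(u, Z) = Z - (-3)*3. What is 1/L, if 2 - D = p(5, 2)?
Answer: -1/216 ≈ -0.0046296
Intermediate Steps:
p(u, Z) = 9 + Z (p(u, Z) = Z - 1*(-9) = Z + 9 = 9 + Z)
D = -9 (D = 2 - (9 + 2) = 2 - 1*11 = 2 - 11 = -9)
L = -216 (L = -2*(-12)*(-9) = 24*(-9) = -216)
1/L = 1/(-216) = -1/216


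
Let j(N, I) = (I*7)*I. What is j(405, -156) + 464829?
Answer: 635181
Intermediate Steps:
j(N, I) = 7*I**2 (j(N, I) = (7*I)*I = 7*I**2)
j(405, -156) + 464829 = 7*(-156)**2 + 464829 = 7*24336 + 464829 = 170352 + 464829 = 635181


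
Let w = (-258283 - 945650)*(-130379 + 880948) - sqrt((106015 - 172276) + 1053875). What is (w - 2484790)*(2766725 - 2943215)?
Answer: 159482942252998830 + 176490*sqrt(987614) ≈ 1.5948e+17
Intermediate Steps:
w = -903634787877 - sqrt(987614) (w = -1203933*750569 - sqrt(-66261 + 1053875) = -903634787877 - sqrt(987614) ≈ -9.0363e+11)
(w - 2484790)*(2766725 - 2943215) = ((-903634787877 - sqrt(987614)) - 2484790)*(2766725 - 2943215) = (-903637272667 - sqrt(987614))*(-176490) = 159482942252998830 + 176490*sqrt(987614)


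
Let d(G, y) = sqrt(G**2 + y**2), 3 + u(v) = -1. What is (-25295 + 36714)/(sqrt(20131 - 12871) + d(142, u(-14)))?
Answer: 11419/(2*(sqrt(5045) + 11*sqrt(15))) ≈ 50.246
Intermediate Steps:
u(v) = -4 (u(v) = -3 - 1 = -4)
(-25295 + 36714)/(sqrt(20131 - 12871) + d(142, u(-14))) = (-25295 + 36714)/(sqrt(20131 - 12871) + sqrt(142**2 + (-4)**2)) = 11419/(sqrt(7260) + sqrt(20164 + 16)) = 11419/(22*sqrt(15) + sqrt(20180)) = 11419/(22*sqrt(15) + 2*sqrt(5045)) = 11419/(2*sqrt(5045) + 22*sqrt(15))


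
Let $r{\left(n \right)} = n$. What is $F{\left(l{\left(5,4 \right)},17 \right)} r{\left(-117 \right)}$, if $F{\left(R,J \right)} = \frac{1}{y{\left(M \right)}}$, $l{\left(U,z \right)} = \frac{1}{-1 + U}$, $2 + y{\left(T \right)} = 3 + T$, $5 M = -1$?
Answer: $- \frac{585}{4} \approx -146.25$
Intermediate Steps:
$M = - \frac{1}{5}$ ($M = \frac{1}{5} \left(-1\right) = - \frac{1}{5} \approx -0.2$)
$y{\left(T \right)} = 1 + T$ ($y{\left(T \right)} = -2 + \left(3 + T\right) = 1 + T$)
$F{\left(R,J \right)} = \frac{5}{4}$ ($F{\left(R,J \right)} = \frac{1}{1 - \frac{1}{5}} = \frac{1}{\frac{4}{5}} = \frac{5}{4}$)
$F{\left(l{\left(5,4 \right)},17 \right)} r{\left(-117 \right)} = \frac{5}{4} \left(-117\right) = - \frac{585}{4}$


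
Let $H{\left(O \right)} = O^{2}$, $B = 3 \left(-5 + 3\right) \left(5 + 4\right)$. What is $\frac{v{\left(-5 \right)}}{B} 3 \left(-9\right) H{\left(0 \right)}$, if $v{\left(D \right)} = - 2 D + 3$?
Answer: $0$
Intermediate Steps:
$v{\left(D \right)} = 3 - 2 D$
$B = -54$ ($B = 3 \left(\left(-2\right) 9\right) = 3 \left(-18\right) = -54$)
$\frac{v{\left(-5 \right)}}{B} 3 \left(-9\right) H{\left(0 \right)} = \frac{3 - -10}{-54} \cdot 3 \left(-9\right) 0^{2} = \left(3 + 10\right) \left(- \frac{1}{54}\right) 3 \left(-9\right) 0 = 13 \left(- \frac{1}{54}\right) 3 \left(-9\right) 0 = \left(- \frac{13}{54}\right) 3 \left(-9\right) 0 = \left(- \frac{13}{18}\right) \left(-9\right) 0 = \frac{13}{2} \cdot 0 = 0$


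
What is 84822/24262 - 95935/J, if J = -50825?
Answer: 663865312/123311615 ≈ 5.3836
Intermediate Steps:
84822/24262 - 95935/J = 84822/24262 - 95935/(-50825) = 84822*(1/24262) - 95935*(-1/50825) = 42411/12131 + 19187/10165 = 663865312/123311615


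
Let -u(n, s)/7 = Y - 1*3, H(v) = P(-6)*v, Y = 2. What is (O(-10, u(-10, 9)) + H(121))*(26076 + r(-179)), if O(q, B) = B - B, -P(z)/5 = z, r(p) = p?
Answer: 94006110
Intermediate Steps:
P(z) = -5*z
H(v) = 30*v (H(v) = (-5*(-6))*v = 30*v)
u(n, s) = 7 (u(n, s) = -7*(2 - 1*3) = -7*(2 - 3) = -7*(-1) = 7)
O(q, B) = 0
(O(-10, u(-10, 9)) + H(121))*(26076 + r(-179)) = (0 + 30*121)*(26076 - 179) = (0 + 3630)*25897 = 3630*25897 = 94006110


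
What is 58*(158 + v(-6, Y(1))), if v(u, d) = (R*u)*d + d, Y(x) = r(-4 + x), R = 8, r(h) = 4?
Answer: -1740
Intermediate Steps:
Y(x) = 4
v(u, d) = d + 8*d*u (v(u, d) = (8*u)*d + d = 8*d*u + d = d + 8*d*u)
58*(158 + v(-6, Y(1))) = 58*(158 + 4*(1 + 8*(-6))) = 58*(158 + 4*(1 - 48)) = 58*(158 + 4*(-47)) = 58*(158 - 188) = 58*(-30) = -1740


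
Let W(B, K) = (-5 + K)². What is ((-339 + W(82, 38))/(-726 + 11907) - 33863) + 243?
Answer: -125301490/3727 ≈ -33620.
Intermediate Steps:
((-339 + W(82, 38))/(-726 + 11907) - 33863) + 243 = ((-339 + (-5 + 38)²)/(-726 + 11907) - 33863) + 243 = ((-339 + 33²)/11181 - 33863) + 243 = ((-339 + 1089)*(1/11181) - 33863) + 243 = (750*(1/11181) - 33863) + 243 = (250/3727 - 33863) + 243 = -126207151/3727 + 243 = -125301490/3727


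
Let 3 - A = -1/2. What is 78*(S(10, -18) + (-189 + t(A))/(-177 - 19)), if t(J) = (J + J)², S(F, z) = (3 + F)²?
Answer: 92664/7 ≈ 13238.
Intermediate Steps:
A = 7/2 (A = 3 - (-1)/2 = 3 - 1*(-½) = 3 + ½ = 7/2 ≈ 3.5000)
t(J) = 4*J² (t(J) = (2*J)² = 4*J²)
78*(S(10, -18) + (-189 + t(A))/(-177 - 19)) = 78*((3 + 10)² + (-189 + 4*(7/2)²)/(-177 - 19)) = 78*(13² + (-189 + 4*(49/4))/(-196)) = 78*(169 + (-189 + 49)*(-1/196)) = 78*(169 - 140*(-1/196)) = 78*(169 + 5/7) = 78*(1188/7) = 92664/7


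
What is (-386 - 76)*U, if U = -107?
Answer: 49434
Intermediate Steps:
(-386 - 76)*U = (-386 - 76)*(-107) = -462*(-107) = 49434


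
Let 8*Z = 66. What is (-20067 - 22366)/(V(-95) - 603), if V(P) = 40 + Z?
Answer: 169732/2219 ≈ 76.490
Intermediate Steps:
Z = 33/4 (Z = (1/8)*66 = 33/4 ≈ 8.2500)
V(P) = 193/4 (V(P) = 40 + 33/4 = 193/4)
(-20067 - 22366)/(V(-95) - 603) = (-20067 - 22366)/(193/4 - 603) = -42433/(-2219/4) = -42433*(-4/2219) = 169732/2219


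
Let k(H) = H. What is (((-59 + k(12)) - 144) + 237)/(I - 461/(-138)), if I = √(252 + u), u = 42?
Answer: -2926428/5386415 + 6132168*√6/5386415 ≈ 2.2453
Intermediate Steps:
I = 7*√6 (I = √(252 + 42) = √294 = 7*√6 ≈ 17.146)
(((-59 + k(12)) - 144) + 237)/(I - 461/(-138)) = (((-59 + 12) - 144) + 237)/(7*√6 - 461/(-138)) = ((-47 - 144) + 237)/(7*√6 - 461*(-1/138)) = (-191 + 237)/(7*√6 + 461/138) = 46/(461/138 + 7*√6)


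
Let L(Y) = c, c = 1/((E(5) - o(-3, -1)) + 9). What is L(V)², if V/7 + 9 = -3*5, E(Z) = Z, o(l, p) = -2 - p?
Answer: 1/225 ≈ 0.0044444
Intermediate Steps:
V = -168 (V = -63 + 7*(-3*5) = -63 + 7*(-15) = -63 - 105 = -168)
c = 1/15 (c = 1/((5 - (-2 - 1*(-1))) + 9) = 1/((5 - (-2 + 1)) + 9) = 1/((5 - 1*(-1)) + 9) = 1/((5 + 1) + 9) = 1/(6 + 9) = 1/15 ≈ 0.066667)
L(Y) = 1/15
L(V)² = (1/15)² = 1/225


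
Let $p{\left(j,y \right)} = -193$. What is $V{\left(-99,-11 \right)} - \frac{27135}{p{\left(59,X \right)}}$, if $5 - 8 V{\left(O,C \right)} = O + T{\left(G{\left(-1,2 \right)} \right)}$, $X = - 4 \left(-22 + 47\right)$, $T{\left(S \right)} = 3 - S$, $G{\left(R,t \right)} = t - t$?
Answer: $\frac{236573}{1544} \approx 153.22$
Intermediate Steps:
$G{\left(R,t \right)} = 0$
$X = -100$ ($X = \left(-4\right) 25 = -100$)
$V{\left(O,C \right)} = \frac{1}{4} - \frac{O}{8}$ ($V{\left(O,C \right)} = \frac{5}{8} - \frac{O + \left(3 - 0\right)}{8} = \frac{5}{8} - \frac{O + \left(3 + 0\right)}{8} = \frac{5}{8} - \frac{O + 3}{8} = \frac{5}{8} - \frac{3 + O}{8} = \frac{5}{8} - \left(\frac{3}{8} + \frac{O}{8}\right) = \frac{1}{4} - \frac{O}{8}$)
$V{\left(-99,-11 \right)} - \frac{27135}{p{\left(59,X \right)}} = \left(\frac{1}{4} - - \frac{99}{8}\right) - \frac{27135}{-193} = \left(\frac{1}{4} + \frac{99}{8}\right) - 27135 \left(- \frac{1}{193}\right) = \frac{101}{8} - - \frac{27135}{193} = \frac{101}{8} + \frac{27135}{193} = \frac{236573}{1544}$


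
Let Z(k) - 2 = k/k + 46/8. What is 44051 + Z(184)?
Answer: 176239/4 ≈ 44060.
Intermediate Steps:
Z(k) = 35/4 (Z(k) = 2 + (k/k + 46/8) = 2 + (1 + 46*(⅛)) = 2 + (1 + 23/4) = 2 + 27/4 = 35/4)
44051 + Z(184) = 44051 + 35/4 = 176239/4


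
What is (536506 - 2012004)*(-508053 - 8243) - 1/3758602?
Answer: 2863279382319939615/3758602 ≈ 7.6179e+11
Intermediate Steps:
(536506 - 2012004)*(-508053 - 8243) - 1/3758602 = -1475498*(-516296) - 1*1/3758602 = 761793715408 - 1/3758602 = 2863279382319939615/3758602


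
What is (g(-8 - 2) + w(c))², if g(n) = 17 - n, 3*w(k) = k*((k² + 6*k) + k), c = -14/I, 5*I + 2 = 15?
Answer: 8764517161/4826809 ≈ 1815.8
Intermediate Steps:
I = 13/5 (I = -⅖ + (⅕)*15 = -⅖ + 3 = 13/5 ≈ 2.6000)
c = -70/13 (c = -14/13/5 = -14*5/13 = -70/13 ≈ -5.3846)
w(k) = k*(k² + 7*k)/3 (w(k) = (k*((k² + 6*k) + k))/3 = (k*(k² + 7*k))/3 = k*(k² + 7*k)/3)
(g(-8 - 2) + w(c))² = ((17 - (-8 - 2)) + (-70/13)²*(7 - 70/13)/3)² = ((17 - 1*(-10)) + (⅓)*(4900/169)*(21/13))² = ((17 + 10) + 34300/2197)² = (27 + 34300/2197)² = (93619/2197)² = 8764517161/4826809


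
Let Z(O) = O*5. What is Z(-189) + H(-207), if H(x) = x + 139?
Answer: -1013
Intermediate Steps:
H(x) = 139 + x
Z(O) = 5*O
Z(-189) + H(-207) = 5*(-189) + (139 - 207) = -945 - 68 = -1013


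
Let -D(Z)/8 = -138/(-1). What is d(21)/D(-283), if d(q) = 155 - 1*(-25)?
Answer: -15/92 ≈ -0.16304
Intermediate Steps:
d(q) = 180 (d(q) = 155 + 25 = 180)
D(Z) = -1104 (D(Z) = -(-1104)/(-1) = -(-1104)*(-1) = -8*138 = -1104)
d(21)/D(-283) = 180/(-1104) = 180*(-1/1104) = -15/92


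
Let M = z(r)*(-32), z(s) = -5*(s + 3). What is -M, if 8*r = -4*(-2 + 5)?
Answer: -240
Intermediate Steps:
r = -3/2 (r = (-4*(-2 + 5))/8 = (-4*3)/8 = (⅛)*(-12) = -3/2 ≈ -1.5000)
z(s) = -15 - 5*s (z(s) = -5*(3 + s) = -15 - 5*s)
M = 240 (M = (-15 - 5*(-3/2))*(-32) = (-15 + 15/2)*(-32) = -15/2*(-32) = 240)
-M = -1*240 = -240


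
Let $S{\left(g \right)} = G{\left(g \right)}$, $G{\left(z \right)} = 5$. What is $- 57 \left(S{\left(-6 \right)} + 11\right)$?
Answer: $-912$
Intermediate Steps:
$S{\left(g \right)} = 5$
$- 57 \left(S{\left(-6 \right)} + 11\right) = - 57 \left(5 + 11\right) = \left(-57\right) 16 = -912$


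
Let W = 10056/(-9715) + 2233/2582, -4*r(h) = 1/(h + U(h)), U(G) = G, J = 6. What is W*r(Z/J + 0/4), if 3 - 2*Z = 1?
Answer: 12812991/100336520 ≈ 0.12770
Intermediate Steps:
Z = 1 (Z = 3/2 - 1/2*1 = 3/2 - 1/2 = 1)
r(h) = -1/(8*h) (r(h) = -1/(4*(h + h)) = -1/(2*h)/4 = -1/(8*h))
W = -4270997/25084130 (W = 10056*(-1/9715) + 2233*(1/2582) = -10056/9715 + 2233/2582 = -4270997/25084130 ≈ -0.17027)
W*r(Z/J + 0/4) = -(-4270997)/(200673040*(1/6 + 0/4)) = -(-4270997)/(200673040*(1*(1/6) + 0*(1/4))) = -(-4270997)/(200673040*(1/6 + 0)) = -(-4270997)/(200673040*1/6) = -(-4270997)*6/200673040 = -4270997/25084130*(-3/4) = 12812991/100336520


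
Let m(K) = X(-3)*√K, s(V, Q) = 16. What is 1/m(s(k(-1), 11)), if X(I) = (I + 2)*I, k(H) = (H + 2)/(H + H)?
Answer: 1/12 ≈ 0.083333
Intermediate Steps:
k(H) = (2 + H)/(2*H) (k(H) = (2 + H)/((2*H)) = (2 + H)*(1/(2*H)) = (2 + H)/(2*H))
X(I) = I*(2 + I) (X(I) = (2 + I)*I = I*(2 + I))
m(K) = 3*√K (m(K) = (-3*(2 - 3))*√K = (-3*(-1))*√K = 3*√K)
1/m(s(k(-1), 11)) = 1/(3*√16) = 1/(3*4) = 1/12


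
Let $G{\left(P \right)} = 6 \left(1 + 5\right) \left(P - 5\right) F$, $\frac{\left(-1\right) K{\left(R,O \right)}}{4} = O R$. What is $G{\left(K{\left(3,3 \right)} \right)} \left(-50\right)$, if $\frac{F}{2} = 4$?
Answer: $590400$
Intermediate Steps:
$F = 8$ ($F = 2 \cdot 4 = 8$)
$K{\left(R,O \right)} = - 4 O R$
$G{\left(P \right)} = -1440 + 288 P$ ($G{\left(P \right)} = 6 \left(1 + 5\right) \left(P - 5\right) 8 = 6 \cdot 6 \left(-5 + P\right) 8 = 6 \left(-30 + 6 P\right) 8 = \left(-180 + 36 P\right) 8 = -1440 + 288 P$)
$G{\left(K{\left(3,3 \right)} \right)} \left(-50\right) = \left(-1440 + 288 \left(\left(-4\right) 3 \cdot 3\right)\right) \left(-50\right) = \left(-1440 + 288 \left(-36\right)\right) \left(-50\right) = \left(-1440 - 10368\right) \left(-50\right) = \left(-11808\right) \left(-50\right) = 590400$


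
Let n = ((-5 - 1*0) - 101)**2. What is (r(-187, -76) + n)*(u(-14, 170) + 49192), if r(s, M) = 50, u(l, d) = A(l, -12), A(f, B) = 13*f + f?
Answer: 552968856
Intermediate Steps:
A(f, B) = 14*f
u(l, d) = 14*l
n = 11236 (n = ((-5 + 0) - 101)**2 = (-5 - 101)**2 = (-106)**2 = 11236)
(r(-187, -76) + n)*(u(-14, 170) + 49192) = (50 + 11236)*(14*(-14) + 49192) = 11286*(-196 + 49192) = 11286*48996 = 552968856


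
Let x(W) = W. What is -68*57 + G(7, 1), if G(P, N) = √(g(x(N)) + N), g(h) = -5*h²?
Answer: -3876 + 2*I ≈ -3876.0 + 2.0*I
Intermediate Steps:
G(P, N) = √(N - 5*N²) (G(P, N) = √(-5*N² + N) = √(N - 5*N²))
-68*57 + G(7, 1) = -68*57 + √(1*(1 - 5*1)) = -3876 + √(1*(1 - 5)) = -3876 + √(1*(-4)) = -3876 + √(-4) = -3876 + 2*I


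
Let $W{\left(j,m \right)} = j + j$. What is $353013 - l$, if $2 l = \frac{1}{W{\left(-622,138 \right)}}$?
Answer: $\frac{878296345}{2488} \approx 3.5301 \cdot 10^{5}$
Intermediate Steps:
$W{\left(j,m \right)} = 2 j$
$l = - \frac{1}{2488}$ ($l = \frac{1}{2 \cdot 2 \left(-622\right)} = \frac{1}{2 \left(-1244\right)} = \frac{1}{2} \left(- \frac{1}{1244}\right) = - \frac{1}{2488} \approx -0.00040193$)
$353013 - l = 353013 - - \frac{1}{2488} = 353013 + \frac{1}{2488} = \frac{878296345}{2488}$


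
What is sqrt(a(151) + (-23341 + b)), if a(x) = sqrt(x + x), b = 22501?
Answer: sqrt(-840 + sqrt(302)) ≈ 28.681*I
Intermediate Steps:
a(x) = sqrt(2)*sqrt(x) (a(x) = sqrt(2*x) = sqrt(2)*sqrt(x))
sqrt(a(151) + (-23341 + b)) = sqrt(sqrt(2)*sqrt(151) + (-23341 + 22501)) = sqrt(sqrt(302) - 840) = sqrt(-840 + sqrt(302))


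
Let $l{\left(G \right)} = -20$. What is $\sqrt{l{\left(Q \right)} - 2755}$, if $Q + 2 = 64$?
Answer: $5 i \sqrt{111} \approx 52.678 i$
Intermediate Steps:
$Q = 62$ ($Q = -2 + 64 = 62$)
$\sqrt{l{\left(Q \right)} - 2755} = \sqrt{-20 - 2755} = \sqrt{-2775} = 5 i \sqrt{111}$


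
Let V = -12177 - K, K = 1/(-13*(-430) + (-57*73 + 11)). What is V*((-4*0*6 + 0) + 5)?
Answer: -17534881/288 ≈ -60885.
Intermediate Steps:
K = 1/1440 (K = 1/(5590 + (-4161 + 11)) = 1/(5590 - 4150) = 1/1440 ≈ 0.00069444)
V = -17534881/1440 (V = -12177 - 1*1/1440 = -12177 - 1/1440 = -17534881/1440 ≈ -12177.)
V*((-4*0*6 + 0) + 5) = -17534881*((-4*0*6 + 0) + 5)/1440 = -17534881*((0*6 + 0) + 5)/1440 = -17534881*((0 + 0) + 5)/1440 = -17534881*(0 + 5)/1440 = -17534881/1440*5 = -17534881/288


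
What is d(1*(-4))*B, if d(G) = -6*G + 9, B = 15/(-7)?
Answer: -495/7 ≈ -70.714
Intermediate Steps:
B = -15/7 (B = 15*(-⅐) = -15/7 ≈ -2.1429)
d(G) = 9 - 6*G
d(1*(-4))*B = (9 - 6*(-4))*(-15/7) = (9 + 24)*(-15/7) = 33*(-15/7) = -495/7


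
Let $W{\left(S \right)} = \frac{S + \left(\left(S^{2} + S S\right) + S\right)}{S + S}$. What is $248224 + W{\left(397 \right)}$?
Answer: $248622$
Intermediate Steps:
$W{\left(S \right)} = \frac{2 S + 2 S^{2}}{2 S}$ ($W{\left(S \right)} = \frac{S + \left(\left(S^{2} + S^{2}\right) + S\right)}{2 S} = \left(S + \left(2 S^{2} + S\right)\right) \frac{1}{2 S} = \left(S + \left(S + 2 S^{2}\right)\right) \frac{1}{2 S} = \left(2 S + 2 S^{2}\right) \frac{1}{2 S} = \frac{2 S + 2 S^{2}}{2 S}$)
$248224 + W{\left(397 \right)} = 248224 + \left(1 + 397\right) = 248224 + 398 = 248622$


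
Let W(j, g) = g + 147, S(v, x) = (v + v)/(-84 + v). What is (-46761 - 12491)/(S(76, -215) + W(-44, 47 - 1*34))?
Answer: -59252/141 ≈ -420.23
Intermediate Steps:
S(v, x) = 2*v/(-84 + v) (S(v, x) = (2*v)/(-84 + v) = 2*v/(-84 + v))
W(j, g) = 147 + g
(-46761 - 12491)/(S(76, -215) + W(-44, 47 - 1*34)) = (-46761 - 12491)/(2*76/(-84 + 76) + (147 + (47 - 1*34))) = -59252/(2*76/(-8) + (147 + (47 - 34))) = -59252/(2*76*(-1/8) + (147 + 13)) = -59252/(-19 + 160) = -59252/141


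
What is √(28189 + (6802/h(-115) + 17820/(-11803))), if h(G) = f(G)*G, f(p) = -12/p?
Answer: √1144816677582/6438 ≈ 166.19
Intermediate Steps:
h(G) = -12 (h(G) = (-12/G)*G = -12)
√(28189 + (6802/h(-115) + 17820/(-11803))) = √(28189 + (6802/(-12) + 17820/(-11803))) = √(28189 + (6802*(-1/12) + 17820*(-1/11803))) = √(28189 + (-3401/6 - 1620/1073)) = √(28189 - 3658993/6438) = √(177821789/6438) = √1144816677582/6438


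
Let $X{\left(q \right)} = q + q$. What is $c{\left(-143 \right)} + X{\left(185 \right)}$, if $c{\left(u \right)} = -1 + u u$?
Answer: $20818$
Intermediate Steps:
$X{\left(q \right)} = 2 q$
$c{\left(u \right)} = -1 + u^{2}$
$c{\left(-143 \right)} + X{\left(185 \right)} = \left(-1 + \left(-143\right)^{2}\right) + 2 \cdot 185 = \left(-1 + 20449\right) + 370 = 20448 + 370 = 20818$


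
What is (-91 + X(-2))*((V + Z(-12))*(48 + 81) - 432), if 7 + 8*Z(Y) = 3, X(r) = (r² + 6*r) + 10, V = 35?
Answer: -715293/2 ≈ -3.5765e+5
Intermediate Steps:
X(r) = 10 + r² + 6*r
Z(Y) = -½ (Z(Y) = -7/8 + (⅛)*3 = -7/8 + 3/8 = -½)
(-91 + X(-2))*((V + Z(-12))*(48 + 81) - 432) = (-91 + (10 + (-2)² + 6*(-2)))*((35 - ½)*(48 + 81) - 432) = (-91 + (10 + 4 - 12))*((69/2)*129 - 432) = (-91 + 2)*(8901/2 - 432) = -89*8037/2 = -715293/2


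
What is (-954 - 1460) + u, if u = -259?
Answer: -2673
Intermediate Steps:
(-954 - 1460) + u = (-954 - 1460) - 259 = -2414 - 259 = -2673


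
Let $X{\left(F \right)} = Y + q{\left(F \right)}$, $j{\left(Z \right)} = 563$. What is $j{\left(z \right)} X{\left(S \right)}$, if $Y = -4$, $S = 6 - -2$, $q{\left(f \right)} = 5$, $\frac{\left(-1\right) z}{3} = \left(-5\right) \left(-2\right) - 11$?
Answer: $563$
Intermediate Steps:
$z = 3$ ($z = - 3 \left(\left(-5\right) \left(-2\right) - 11\right) = - 3 \left(10 - 11\right) = \left(-3\right) \left(-1\right) = 3$)
$S = 8$ ($S = 6 + 2 = 8$)
$X{\left(F \right)} = 1$ ($X{\left(F \right)} = -4 + 5 = 1$)
$j{\left(z \right)} X{\left(S \right)} = 563 \cdot 1 = 563$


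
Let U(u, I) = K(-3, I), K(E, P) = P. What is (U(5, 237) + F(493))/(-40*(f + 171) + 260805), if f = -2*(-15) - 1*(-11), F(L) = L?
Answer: 146/50465 ≈ 0.0028931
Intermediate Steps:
U(u, I) = I
f = 41 (f = 30 + 11 = 41)
(U(5, 237) + F(493))/(-40*(f + 171) + 260805) = (237 + 493)/(-40*(41 + 171) + 260805) = 730/(-40*212 + 260805) = 730/(-8480 + 260805) = 730/252325 = 730*(1/252325) = 146/50465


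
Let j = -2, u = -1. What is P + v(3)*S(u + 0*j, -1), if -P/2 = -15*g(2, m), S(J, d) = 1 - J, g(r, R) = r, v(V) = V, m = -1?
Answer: 66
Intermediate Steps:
P = 60 (P = -(-30)*2 = -2*(-30) = 60)
P + v(3)*S(u + 0*j, -1) = 60 + 3*(1 - (-1 + 0*(-2))) = 60 + 3*(1 - (-1 + 0)) = 60 + 3*(1 - 1*(-1)) = 60 + 3*(1 + 1) = 60 + 3*2 = 60 + 6 = 66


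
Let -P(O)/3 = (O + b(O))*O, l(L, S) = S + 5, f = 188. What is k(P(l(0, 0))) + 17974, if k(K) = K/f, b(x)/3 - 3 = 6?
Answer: 844658/47 ≈ 17971.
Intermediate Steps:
b(x) = 27 (b(x) = 9 + 3*6 = 9 + 18 = 27)
l(L, S) = 5 + S
P(O) = -3*O*(27 + O) (P(O) = -3*(O + 27)*O = -3*(27 + O)*O = -3*O*(27 + O))
k(K) = K/188
k(P(l(0, 0))) + 17974 = (-3*(5 + 0)*(27 + (5 + 0)))/188 + 17974 = (-3*5*(27 + 5))/188 + 17974 = (-3*5*32)/188 + 17974 = (1/188)*(-480) + 17974 = -120/47 + 17974 = 844658/47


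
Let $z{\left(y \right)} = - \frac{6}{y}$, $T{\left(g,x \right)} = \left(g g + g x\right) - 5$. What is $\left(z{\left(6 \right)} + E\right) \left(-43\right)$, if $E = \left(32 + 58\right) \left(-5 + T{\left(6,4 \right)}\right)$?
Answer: $-193457$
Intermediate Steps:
$T{\left(g,x \right)} = -5 + g^{2} + g x$ ($T{\left(g,x \right)} = \left(g^{2} + g x\right) - 5 = -5 + g^{2} + g x$)
$E = 4500$ ($E = \left(32 + 58\right) \left(-5 + \left(-5 + 6^{2} + 6 \cdot 4\right)\right) = 90 \left(-5 + \left(-5 + 36 + 24\right)\right) = 90 \left(-5 + 55\right) = 90 \cdot 50 = 4500$)
$\left(z{\left(6 \right)} + E\right) \left(-43\right) = \left(- \frac{6}{6} + 4500\right) \left(-43\right) = \left(\left(-6\right) \frac{1}{6} + 4500\right) \left(-43\right) = \left(-1 + 4500\right) \left(-43\right) = 4499 \left(-43\right) = -193457$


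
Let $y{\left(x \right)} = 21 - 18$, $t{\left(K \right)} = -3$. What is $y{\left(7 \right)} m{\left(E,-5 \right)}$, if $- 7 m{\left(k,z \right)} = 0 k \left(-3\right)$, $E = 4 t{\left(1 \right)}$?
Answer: $0$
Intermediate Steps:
$y{\left(x \right)} = 3$ ($y{\left(x \right)} = 21 - 18 = 3$)
$E = -12$ ($E = 4 \left(-3\right) = -12$)
$m{\left(k,z \right)} = 0$ ($m{\left(k,z \right)} = - \frac{0 k \left(-3\right)}{7} = - \frac{0 \left(-3\right)}{7} = \left(- \frac{1}{7}\right) 0 = 0$)
$y{\left(7 \right)} m{\left(E,-5 \right)} = 3 \cdot 0 = 0$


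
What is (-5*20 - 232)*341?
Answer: -113212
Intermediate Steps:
(-5*20 - 232)*341 = (-100 - 232)*341 = -332*341 = -113212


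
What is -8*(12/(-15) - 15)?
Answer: 632/5 ≈ 126.40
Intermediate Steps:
-8*(12/(-15) - 15) = -8*(12*(-1/15) - 15) = -8*(-⅘ - 15) = -8*(-79/5) = 632/5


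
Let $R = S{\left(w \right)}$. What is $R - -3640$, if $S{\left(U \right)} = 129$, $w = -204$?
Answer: $3769$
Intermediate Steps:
$R = 129$
$R - -3640 = 129 - -3640 = 129 + 3640 = 3769$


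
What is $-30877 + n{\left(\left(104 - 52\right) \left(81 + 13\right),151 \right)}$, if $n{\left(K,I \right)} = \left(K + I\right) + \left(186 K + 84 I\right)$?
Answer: $896014$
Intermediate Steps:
$n{\left(K,I \right)} = 85 I + 187 K$ ($n{\left(K,I \right)} = \left(I + K\right) + \left(84 I + 186 K\right) = 85 I + 187 K$)
$-30877 + n{\left(\left(104 - 52\right) \left(81 + 13\right),151 \right)} = -30877 + \left(85 \cdot 151 + 187 \left(104 - 52\right) \left(81 + 13\right)\right) = -30877 + \left(12835 + 187 \cdot 52 \cdot 94\right) = -30877 + \left(12835 + 187 \cdot 4888\right) = -30877 + \left(12835 + 914056\right) = -30877 + 926891 = 896014$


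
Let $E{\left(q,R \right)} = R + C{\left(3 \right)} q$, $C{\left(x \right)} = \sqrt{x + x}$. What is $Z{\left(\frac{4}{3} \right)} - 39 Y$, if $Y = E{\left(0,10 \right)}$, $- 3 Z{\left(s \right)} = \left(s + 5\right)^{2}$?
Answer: $- \frac{10891}{27} \approx -403.37$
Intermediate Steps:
$C{\left(x \right)} = \sqrt{2} \sqrt{x}$ ($C{\left(x \right)} = \sqrt{2 x} = \sqrt{2} \sqrt{x}$)
$Z{\left(s \right)} = - \frac{\left(5 + s\right)^{2}}{3}$ ($Z{\left(s \right)} = - \frac{\left(s + 5\right)^{2}}{3} = - \frac{\left(5 + s\right)^{2}}{3}$)
$E{\left(q,R \right)} = R + q \sqrt{6}$ ($E{\left(q,R \right)} = R + \sqrt{2} \sqrt{3} q = R + \sqrt{6} q = R + q \sqrt{6}$)
$Y = 10$ ($Y = 10 + 0 \sqrt{6} = 10 + 0 = 10$)
$Z{\left(\frac{4}{3} \right)} - 39 Y = - \frac{\left(5 + \frac{4}{3}\right)^{2}}{3} - 390 = - \frac{\left(\frac{19}{3}\right)^{2}}{3} - 390 = \left(- \frac{1}{3}\right) \frac{361}{9} - 390 = - \frac{361}{27} - 390 = - \frac{10891}{27}$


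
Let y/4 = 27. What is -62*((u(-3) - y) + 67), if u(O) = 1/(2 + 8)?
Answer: 12679/5 ≈ 2535.8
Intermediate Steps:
y = 108 (y = 4*27 = 108)
u(O) = 1/10
-62*((u(-3) - y) + 67) = -62*((1/10 - 1*108) + 67) = -62*((1/10 - 108) + 67) = -62*(-1079/10 + 67) = -62*(-409/10) = 12679/5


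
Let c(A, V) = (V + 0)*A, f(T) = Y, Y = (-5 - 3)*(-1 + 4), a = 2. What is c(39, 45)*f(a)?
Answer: -42120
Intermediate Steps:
Y = -24 (Y = -8*3 = -24)
f(T) = -24
c(A, V) = A*V (c(A, V) = V*A = A*V)
c(39, 45)*f(a) = (39*45)*(-24) = 1755*(-24) = -42120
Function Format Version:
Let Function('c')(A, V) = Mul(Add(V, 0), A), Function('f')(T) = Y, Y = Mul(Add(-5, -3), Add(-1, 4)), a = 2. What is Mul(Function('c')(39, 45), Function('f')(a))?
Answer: -42120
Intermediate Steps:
Y = -24 (Y = Mul(-8, 3) = -24)
Function('f')(T) = -24
Function('c')(A, V) = Mul(A, V) (Function('c')(A, V) = Mul(V, A) = Mul(A, V))
Mul(Function('c')(39, 45), Function('f')(a)) = Mul(Mul(39, 45), -24) = Mul(1755, -24) = -42120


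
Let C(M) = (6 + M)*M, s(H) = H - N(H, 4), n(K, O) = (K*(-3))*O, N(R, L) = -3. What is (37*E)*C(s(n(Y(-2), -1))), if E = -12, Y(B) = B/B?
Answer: -31968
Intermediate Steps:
Y(B) = 1
n(K, O) = -3*K*O (n(K, O) = (-3*K)*O = -3*K*O)
s(H) = 3 + H (s(H) = H - 1*(-3) = H + 3 = 3 + H)
C(M) = M*(6 + M)
(37*E)*C(s(n(Y(-2), -1))) = (37*(-12))*((3 - 3*1*(-1))*(6 + (3 - 3*1*(-1)))) = -444*(3 + 3)*(6 + (3 + 3)) = -2664*(6 + 6) = -2664*12 = -444*72 = -31968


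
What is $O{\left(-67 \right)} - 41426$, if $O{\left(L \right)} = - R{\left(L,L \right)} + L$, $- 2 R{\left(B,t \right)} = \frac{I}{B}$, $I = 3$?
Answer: $- \frac{5560065}{134} \approx -41493.0$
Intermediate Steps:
$R{\left(B,t \right)} = - \frac{3}{2 B}$ ($R{\left(B,t \right)} = - \frac{3 \frac{1}{B}}{2} = - \frac{3}{2 B}$)
$O{\left(L \right)} = L + \frac{3}{2 L}$ ($O{\left(L \right)} = - \frac{-3}{2 L} + L = \frac{3}{2 L} + L = L + \frac{3}{2 L}$)
$O{\left(-67 \right)} - 41426 = \left(-67 + \frac{3}{2 \left(-67\right)}\right) - 41426 = \left(-67 + \frac{3}{2} \left(- \frac{1}{67}\right)\right) - 41426 = \left(-67 - \frac{3}{134}\right) - 41426 = - \frac{8981}{134} - 41426 = - \frac{5560065}{134}$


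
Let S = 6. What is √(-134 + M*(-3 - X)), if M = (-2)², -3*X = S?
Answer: I*√138 ≈ 11.747*I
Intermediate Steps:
X = -2 (X = -⅓*6 = -2)
M = 4
√(-134 + M*(-3 - X)) = √(-134 + 4*(-3 - 1*(-2))) = √(-134 + 4*(-3 + 2)) = √(-134 + 4*(-1)) = √(-134 - 4) = √(-138) = I*√138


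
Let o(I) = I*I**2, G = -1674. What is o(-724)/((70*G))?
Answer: 94875856/29295 ≈ 3238.6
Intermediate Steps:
o(I) = I**3
o(-724)/((70*G)) = (-724)**3/((70*(-1674))) = -379503424/(-117180) = -379503424*(-1/117180) = 94875856/29295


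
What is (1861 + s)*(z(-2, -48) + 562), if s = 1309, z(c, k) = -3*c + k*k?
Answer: 9104240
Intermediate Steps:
z(c, k) = k² - 3*c (z(c, k) = -3*c + k² = k² - 3*c)
(1861 + s)*(z(-2, -48) + 562) = (1861 + 1309)*(((-48)² - 3*(-2)) + 562) = 3170*((2304 + 6) + 562) = 3170*(2310 + 562) = 3170*2872 = 9104240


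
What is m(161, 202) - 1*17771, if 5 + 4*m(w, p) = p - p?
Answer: -71089/4 ≈ -17772.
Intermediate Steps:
m(w, p) = -5/4 (m(w, p) = -5/4 + (p - p)/4 = -5/4 + (¼)*0 = -5/4 + 0 = -5/4)
m(161, 202) - 1*17771 = -5/4 - 1*17771 = -5/4 - 17771 = -71089/4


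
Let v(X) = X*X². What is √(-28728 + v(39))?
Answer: 3*√3399 ≈ 174.90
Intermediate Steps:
v(X) = X³
√(-28728 + v(39)) = √(-28728 + 39³) = √(-28728 + 59319) = √30591 = 3*√3399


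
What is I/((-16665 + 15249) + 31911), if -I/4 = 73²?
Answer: -21316/30495 ≈ -0.69900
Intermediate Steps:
I = -21316 (I = -4*73² = -4*5329 = -21316)
I/((-16665 + 15249) + 31911) = -21316/((-16665 + 15249) + 31911) = -21316/(-1416 + 31911) = -21316/30495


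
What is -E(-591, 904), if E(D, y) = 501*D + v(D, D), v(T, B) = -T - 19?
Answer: 295519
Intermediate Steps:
v(T, B) = -19 - T
E(D, y) = -19 + 500*D (E(D, y) = 501*D + (-19 - D) = -19 + 500*D)
-E(-591, 904) = -(-19 + 500*(-591)) = -(-19 - 295500) = -1*(-295519) = 295519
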